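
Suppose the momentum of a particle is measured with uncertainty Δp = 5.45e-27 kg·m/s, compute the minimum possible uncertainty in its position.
9.675 nm

Using the Heisenberg uncertainty principle:
ΔxΔp ≥ ℏ/2

The minimum uncertainty in position is:
Δx_min = ℏ/(2Δp)
Δx_min = (1.055e-34 J·s) / (2 × 5.450e-27 kg·m/s)
Δx_min = 9.675e-09 m = 9.675 nm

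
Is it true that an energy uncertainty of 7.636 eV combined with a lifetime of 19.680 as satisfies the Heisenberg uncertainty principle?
No, it violates the uncertainty relation.

Calculate the product ΔEΔt:
ΔE = 7.636 eV = 1.223e-18 J
ΔEΔt = (1.223e-18 J) × (1.968e-17 s)
ΔEΔt = 2.408e-35 J·s

Compare to the minimum allowed value ℏ/2:
ℏ/2 = 5.273e-35 J·s

Since ΔEΔt = 2.408e-35 J·s < 5.273e-35 J·s = ℏ/2,
this violates the uncertainty relation.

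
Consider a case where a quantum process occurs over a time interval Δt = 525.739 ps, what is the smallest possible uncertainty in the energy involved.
625.987 neV

Using the energy-time uncertainty principle:
ΔEΔt ≥ ℏ/2

The minimum uncertainty in energy is:
ΔE_min = ℏ/(2Δt)
ΔE_min = (1.055e-34 J·s) / (2 × 5.257e-10 s)
ΔE_min = 1.003e-25 J = 625.987 neV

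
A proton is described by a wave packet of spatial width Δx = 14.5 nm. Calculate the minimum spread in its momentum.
3.636 × 10^-27 kg·m/s

For a wave packet, the spatial width Δx and momentum spread Δp are related by the uncertainty principle:
ΔxΔp ≥ ℏ/2

The minimum momentum spread is:
Δp_min = ℏ/(2Δx)
Δp_min = (1.055e-34 J·s) / (2 × 1.450e-08 m)
Δp_min = 3.636e-27 kg·m/s

A wave packet cannot have both a well-defined position and well-defined momentum.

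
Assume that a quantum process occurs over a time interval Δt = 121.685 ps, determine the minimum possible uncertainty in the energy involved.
2.705 μeV

Using the energy-time uncertainty principle:
ΔEΔt ≥ ℏ/2

The minimum uncertainty in energy is:
ΔE_min = ℏ/(2Δt)
ΔE_min = (1.055e-34 J·s) / (2 × 1.217e-10 s)
ΔE_min = 4.333e-25 J = 2.705 μeV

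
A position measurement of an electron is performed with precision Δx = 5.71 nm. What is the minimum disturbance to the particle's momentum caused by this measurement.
9.234 × 10^-27 kg·m/s

The uncertainty principle implies that measuring position disturbs momentum:
ΔxΔp ≥ ℏ/2

When we measure position with precision Δx, we necessarily introduce a momentum uncertainty:
Δp ≥ ℏ/(2Δx)
Δp_min = (1.055e-34 J·s) / (2 × 5.710e-09 m)
Δp_min = 9.234e-27 kg·m/s

The more precisely we measure position, the greater the momentum disturbance.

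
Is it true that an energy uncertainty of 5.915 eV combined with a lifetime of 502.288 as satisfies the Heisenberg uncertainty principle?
Yes, it satisfies the uncertainty relation.

Calculate the product ΔEΔt:
ΔE = 5.915 eV = 9.477e-19 J
ΔEΔt = (9.477e-19 J) × (5.023e-16 s)
ΔEΔt = 4.760e-34 J·s

Compare to the minimum allowed value ℏ/2:
ℏ/2 = 5.273e-35 J·s

Since ΔEΔt = 4.760e-34 J·s ≥ 5.273e-35 J·s = ℏ/2,
this satisfies the uncertainty relation.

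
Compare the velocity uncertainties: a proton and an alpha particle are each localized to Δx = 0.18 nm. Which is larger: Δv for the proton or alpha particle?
The proton has the larger minimum velocity uncertainty, by a ratio of 4.0.

For both particles, Δp_min = ℏ/(2Δx) = 2.929e-25 kg·m/s (same for both).

The velocity uncertainty is Δv = Δp/m:
- proton: Δv = 2.929e-25 / 1.673e-27 = 1.751e+02 m/s = 175.136 m/s
- alpha particle: Δv = 2.929e-25 / 6.645e-27 = 4.409e+01 m/s = 44.086 m/s

Ratio: 1.751e+02 / 4.409e+01 = 4.0

The lighter particle has larger velocity uncertainty because Δv ∝ 1/m.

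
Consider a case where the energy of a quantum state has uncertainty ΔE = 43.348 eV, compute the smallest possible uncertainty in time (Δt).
7.592 as

Using the energy-time uncertainty principle:
ΔEΔt ≥ ℏ/2

The minimum uncertainty in time is:
Δt_min = ℏ/(2ΔE)
Δt_min = (1.055e-34 J·s) / (2 × 6.945e-18 J)
Δt_min = 7.592e-18 s = 7.592 as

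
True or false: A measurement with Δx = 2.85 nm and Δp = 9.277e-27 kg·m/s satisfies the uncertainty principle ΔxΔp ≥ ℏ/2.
No, it violates the uncertainty principle (impossible measurement).

Calculate the product ΔxΔp:
ΔxΔp = (2.850e-09 m) × (9.277e-27 kg·m/s)
ΔxΔp = 2.644e-35 J·s

Compare to the minimum allowed value ℏ/2:
ℏ/2 = 5.273e-35 J·s

Since ΔxΔp = 2.644e-35 J·s < 5.273e-35 J·s = ℏ/2,
the measurement violates the uncertainty principle.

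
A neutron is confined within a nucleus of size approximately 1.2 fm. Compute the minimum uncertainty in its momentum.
4.394 × 10^-20 kg·m/s

Using the Heisenberg uncertainty principle:
ΔxΔp ≥ ℏ/2

With Δx ≈ L = 1.200e-15 m (the confinement size):
Δp_min = ℏ/(2Δx)
Δp_min = (1.055e-34 J·s) / (2 × 1.200e-15 m)
Δp_min = 4.394e-20 kg·m/s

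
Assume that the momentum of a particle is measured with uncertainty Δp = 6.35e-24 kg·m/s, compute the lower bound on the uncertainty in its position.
8.304 pm

Using the Heisenberg uncertainty principle:
ΔxΔp ≥ ℏ/2

The minimum uncertainty in position is:
Δx_min = ℏ/(2Δp)
Δx_min = (1.055e-34 J·s) / (2 × 6.350e-24 kg·m/s)
Δx_min = 8.304e-12 m = 8.304 pm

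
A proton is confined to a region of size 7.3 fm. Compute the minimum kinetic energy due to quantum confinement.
97.344 keV

Using the uncertainty principle:

1. Position uncertainty: Δx ≈ 7.300e-15 m
2. Minimum momentum uncertainty: Δp = ℏ/(2Δx) = 7.223e-21 kg·m/s
3. Minimum kinetic energy:
   KE = (Δp)²/(2m) = (7.223e-21)²/(2 × 1.673e-27 kg)
   KE = 1.560e-14 J = 97.344 keV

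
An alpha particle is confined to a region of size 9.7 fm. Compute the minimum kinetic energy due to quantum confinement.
13.878 keV

Using the uncertainty principle:

1. Position uncertainty: Δx ≈ 9.700e-15 m
2. Minimum momentum uncertainty: Δp = ℏ/(2Δx) = 5.436e-21 kg·m/s
3. Minimum kinetic energy:
   KE = (Δp)²/(2m) = (5.436e-21)²/(2 × 6.645e-27 kg)
   KE = 2.224e-15 J = 13.878 keV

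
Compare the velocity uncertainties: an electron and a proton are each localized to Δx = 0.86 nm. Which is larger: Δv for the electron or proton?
The electron has the larger minimum velocity uncertainty, by a ratio of 1836.2.

For both particles, Δp_min = ℏ/(2Δx) = 6.131e-26 kg·m/s (same for both).

The velocity uncertainty is Δv = Δp/m:
- electron: Δv = 6.131e-26 / 9.109e-31 = 6.731e+04 m/s = 67.307 km/s
- proton: Δv = 6.131e-26 / 1.673e-27 = 3.666e+01 m/s = 36.656 m/s

Ratio: 6.731e+04 / 3.666e+01 = 1836.2

The lighter particle has larger velocity uncertainty because Δv ∝ 1/m.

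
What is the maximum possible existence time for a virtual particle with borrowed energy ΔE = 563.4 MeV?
5.841 × 10^-25 s

Using the energy-time uncertainty principle:
ΔEΔt ≥ ℏ/2

For a virtual particle borrowing energy ΔE, the maximum lifetime is:
Δt_max = ℏ/(2ΔE)

Converting energy:
ΔE = 563.4 MeV = 9.027e-11 J

Δt_max = (1.055e-34 J·s) / (2 × 9.027e-11 J)
Δt_max = 5.841e-25 s = 5.841 × 10^-25 s

Virtual particles with higher borrowed energy exist for shorter times.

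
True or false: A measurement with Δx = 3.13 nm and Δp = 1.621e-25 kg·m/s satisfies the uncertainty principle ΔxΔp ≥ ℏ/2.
Yes, it satisfies the uncertainty principle.

Calculate the product ΔxΔp:
ΔxΔp = (3.130e-09 m) × (1.621e-25 kg·m/s)
ΔxΔp = 5.074e-34 J·s

Compare to the minimum allowed value ℏ/2:
ℏ/2 = 5.273e-35 J·s

Since ΔxΔp = 5.074e-34 J·s ≥ 5.273e-35 J·s = ℏ/2,
the measurement satisfies the uncertainty principle.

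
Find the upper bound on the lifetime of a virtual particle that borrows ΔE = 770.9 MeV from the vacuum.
4.269 × 10^-25 s

Using the energy-time uncertainty principle:
ΔEΔt ≥ ℏ/2

For a virtual particle borrowing energy ΔE, the maximum lifetime is:
Δt_max = ℏ/(2ΔE)

Converting energy:
ΔE = 770.9 MeV = 1.235e-10 J

Δt_max = (1.055e-34 J·s) / (2 × 1.235e-10 J)
Δt_max = 4.269e-25 s = 4.269 × 10^-25 s

Virtual particles with higher borrowed energy exist for shorter times.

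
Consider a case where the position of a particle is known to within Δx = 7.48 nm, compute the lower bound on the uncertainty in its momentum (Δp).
7.049 × 10^-27 kg·m/s

Using the Heisenberg uncertainty principle:
ΔxΔp ≥ ℏ/2

The minimum uncertainty in momentum is:
Δp_min = ℏ/(2Δx)
Δp_min = (1.055e-34 J·s) / (2 × 7.480e-09 m)
Δp_min = 7.049e-27 kg·m/s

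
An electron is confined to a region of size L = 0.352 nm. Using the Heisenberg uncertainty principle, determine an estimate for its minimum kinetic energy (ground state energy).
76.874 meV

Using the uncertainty principle to estimate ground state energy:

1. The position uncertainty is approximately the confinement size:
   Δx ≈ L = 3.520e-10 m

2. From ΔxΔp ≥ ℏ/2, the minimum momentum uncertainty is:
   Δp ≈ ℏ/(2L) = 1.498e-25 kg·m/s

3. The kinetic energy is approximately:
   KE ≈ (Δp)²/(2m) = (1.498e-25)²/(2 × 9.109e-31 kg)
   KE ≈ 1.232e-20 J = 76.874 meV

This is an order-of-magnitude estimate of the ground state energy.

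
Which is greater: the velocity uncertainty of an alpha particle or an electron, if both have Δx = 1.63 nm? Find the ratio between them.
The electron has the larger minimum velocity uncertainty, by a ratio of 7294.3.

For both particles, Δp_min = ℏ/(2Δx) = 3.235e-26 kg·m/s (same for both).

The velocity uncertainty is Δv = Δp/m:
- alpha particle: Δv = 3.235e-26 / 6.645e-27 = 4.868e+00 m/s = 4.868 m/s
- electron: Δv = 3.235e-26 / 9.109e-31 = 3.551e+04 m/s = 35.512 km/s

Ratio: 3.551e+04 / 4.868e+00 = 7294.3

The lighter particle has larger velocity uncertainty because Δv ∝ 1/m.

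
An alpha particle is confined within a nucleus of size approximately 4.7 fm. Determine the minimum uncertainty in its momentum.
1.122 × 10^-20 kg·m/s

Using the Heisenberg uncertainty principle:
ΔxΔp ≥ ℏ/2

With Δx ≈ L = 4.700e-15 m (the confinement size):
Δp_min = ℏ/(2Δx)
Δp_min = (1.055e-34 J·s) / (2 × 4.700e-15 m)
Δp_min = 1.122e-20 kg·m/s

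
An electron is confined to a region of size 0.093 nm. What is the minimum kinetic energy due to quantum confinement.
1.101 eV

Using the uncertainty principle:

1. Position uncertainty: Δx ≈ 9.300e-11 m
2. Minimum momentum uncertainty: Δp = ℏ/(2Δx) = 5.670e-25 kg·m/s
3. Minimum kinetic energy:
   KE = (Δp)²/(2m) = (5.670e-25)²/(2 × 9.109e-31 kg)
   KE = 1.764e-19 J = 1.101 eV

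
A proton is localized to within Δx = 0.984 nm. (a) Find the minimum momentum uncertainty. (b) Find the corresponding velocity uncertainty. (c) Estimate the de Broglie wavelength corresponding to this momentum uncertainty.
(a) Δp_min = 5.359 × 10^-26 kg·m/s
(b) Δv_min = 32.037 m/s
(c) λ_dB = 12.365 nm

Step-by-step:

(a) From the uncertainty principle:
Δp_min = ℏ/(2Δx) = (1.055e-34 J·s)/(2 × 9.840e-10 m) = 5.359e-26 kg·m/s

(b) The velocity uncertainty:
Δv = Δp/m = (5.359e-26 kg·m/s)/(1.673e-27 kg) = 3.204e+01 m/s = 32.037 m/s

(c) The de Broglie wavelength for this momentum:
λ = h/p = (6.626e-34 J·s)/(5.359e-26 kg·m/s) = 1.237e-08 m = 12.365 nm

Note: The de Broglie wavelength is comparable to the localization size, as expected from wave-particle duality.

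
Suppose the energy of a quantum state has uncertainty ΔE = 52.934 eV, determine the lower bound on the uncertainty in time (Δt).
6.217 as

Using the energy-time uncertainty principle:
ΔEΔt ≥ ℏ/2

The minimum uncertainty in time is:
Δt_min = ℏ/(2ΔE)
Δt_min = (1.055e-34 J·s) / (2 × 8.481e-18 J)
Δt_min = 6.217e-18 s = 6.217 as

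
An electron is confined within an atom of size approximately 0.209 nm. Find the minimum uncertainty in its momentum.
2.523 × 10^-25 kg·m/s

Using the Heisenberg uncertainty principle:
ΔxΔp ≥ ℏ/2

With Δx ≈ L = 2.090e-10 m (the confinement size):
Δp_min = ℏ/(2Δx)
Δp_min = (1.055e-34 J·s) / (2 × 2.090e-10 m)
Δp_min = 2.523e-25 kg·m/s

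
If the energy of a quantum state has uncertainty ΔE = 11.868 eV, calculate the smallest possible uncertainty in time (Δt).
27.731 as

Using the energy-time uncertainty principle:
ΔEΔt ≥ ℏ/2

The minimum uncertainty in time is:
Δt_min = ℏ/(2ΔE)
Δt_min = (1.055e-34 J·s) / (2 × 1.901e-18 J)
Δt_min = 2.773e-17 s = 27.731 as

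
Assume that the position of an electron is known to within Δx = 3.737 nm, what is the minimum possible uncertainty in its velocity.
15.489 km/s

Using the Heisenberg uncertainty principle and Δp = mΔv:
ΔxΔp ≥ ℏ/2
Δx(mΔv) ≥ ℏ/2

The minimum uncertainty in velocity is:
Δv_min = ℏ/(2mΔx)
Δv_min = (1.055e-34 J·s) / (2 × 9.109e-31 kg × 3.737e-09 m)
Δv_min = 1.549e+04 m/s = 15.489 km/s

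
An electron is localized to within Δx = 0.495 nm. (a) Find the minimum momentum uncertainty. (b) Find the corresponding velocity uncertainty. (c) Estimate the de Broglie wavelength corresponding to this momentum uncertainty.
(a) Δp_min = 1.065 × 10^-25 kg·m/s
(b) Δv_min = 116.937 km/s
(c) λ_dB = 6.220 nm

Step-by-step:

(a) From the uncertainty principle:
Δp_min = ℏ/(2Δx) = (1.055e-34 J·s)/(2 × 4.950e-10 m) = 1.065e-25 kg·m/s

(b) The velocity uncertainty:
Δv = Δp/m = (1.065e-25 kg·m/s)/(9.109e-31 kg) = 1.169e+05 m/s = 116.937 km/s

(c) The de Broglie wavelength for this momentum:
λ = h/p = (6.626e-34 J·s)/(1.065e-25 kg·m/s) = 6.220e-09 m = 6.220 nm

Note: The de Broglie wavelength is comparable to the localization size, as expected from wave-particle duality.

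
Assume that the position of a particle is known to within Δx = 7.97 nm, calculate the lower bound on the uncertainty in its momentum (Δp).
6.616 × 10^-27 kg·m/s

Using the Heisenberg uncertainty principle:
ΔxΔp ≥ ℏ/2

The minimum uncertainty in momentum is:
Δp_min = ℏ/(2Δx)
Δp_min = (1.055e-34 J·s) / (2 × 7.970e-09 m)
Δp_min = 6.616e-27 kg·m/s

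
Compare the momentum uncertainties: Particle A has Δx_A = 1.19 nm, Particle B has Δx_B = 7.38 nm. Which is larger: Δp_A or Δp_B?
Particle A has the larger minimum momentum uncertainty, by a factor of 6.20.

For each particle, the minimum momentum uncertainty is Δp_min = ℏ/(2Δx):

Particle A: Δp_A = ℏ/(2×1.190e-09 m) = 4.431e-26 kg·m/s
Particle B: Δp_B = ℏ/(2×7.380e-09 m) = 7.145e-27 kg·m/s

Ratio: Δp_A/Δp_B = 6.20

Since Δp_min ∝ 1/Δx, the particle with smaller position uncertainty (A) has larger momentum uncertainty.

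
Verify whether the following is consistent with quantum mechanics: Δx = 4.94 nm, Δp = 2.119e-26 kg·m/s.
Yes, it satisfies the uncertainty principle.

Calculate the product ΔxΔp:
ΔxΔp = (4.940e-09 m) × (2.119e-26 kg·m/s)
ΔxΔp = 1.047e-34 J·s

Compare to the minimum allowed value ℏ/2:
ℏ/2 = 5.273e-35 J·s

Since ΔxΔp = 1.047e-34 J·s ≥ 5.273e-35 J·s = ℏ/2,
the measurement satisfies the uncertainty principle.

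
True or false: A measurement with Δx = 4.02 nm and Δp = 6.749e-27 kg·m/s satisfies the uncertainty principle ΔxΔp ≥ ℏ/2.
No, it violates the uncertainty principle (impossible measurement).

Calculate the product ΔxΔp:
ΔxΔp = (4.020e-09 m) × (6.749e-27 kg·m/s)
ΔxΔp = 2.713e-35 J·s

Compare to the minimum allowed value ℏ/2:
ℏ/2 = 5.273e-35 J·s

Since ΔxΔp = 2.713e-35 J·s < 5.273e-35 J·s = ℏ/2,
the measurement violates the uncertainty principle.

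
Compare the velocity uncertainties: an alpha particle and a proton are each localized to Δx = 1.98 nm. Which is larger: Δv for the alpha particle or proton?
The proton has the larger minimum velocity uncertainty, by a ratio of 4.0.

For both particles, Δp_min = ℏ/(2Δx) = 2.663e-26 kg·m/s (same for both).

The velocity uncertainty is Δv = Δp/m:
- alpha particle: Δv = 2.663e-26 / 6.645e-27 = 4.008e+00 m/s = 4.008 m/s
- proton: Δv = 2.663e-26 / 1.673e-27 = 1.592e+01 m/s = 15.921 m/s

Ratio: 1.592e+01 / 4.008e+00 = 4.0

The lighter particle has larger velocity uncertainty because Δv ∝ 1/m.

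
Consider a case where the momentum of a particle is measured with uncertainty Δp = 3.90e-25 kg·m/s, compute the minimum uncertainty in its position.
135.202 pm

Using the Heisenberg uncertainty principle:
ΔxΔp ≥ ℏ/2

The minimum uncertainty in position is:
Δx_min = ℏ/(2Δp)
Δx_min = (1.055e-34 J·s) / (2 × 3.900e-25 kg·m/s)
Δx_min = 1.352e-10 m = 135.202 pm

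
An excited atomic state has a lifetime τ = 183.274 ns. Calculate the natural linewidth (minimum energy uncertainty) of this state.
1.796 neV

Using the energy-time uncertainty principle:
ΔEΔt ≥ ℏ/2

The lifetime τ represents the time uncertainty Δt.
The natural linewidth (minimum energy uncertainty) is:

ΔE = ℏ/(2τ)
ΔE = (1.055e-34 J·s) / (2 × 1.833e-07 s)
ΔE = 2.877e-28 J = 1.796 neV

This natural linewidth limits the precision of spectroscopic measurements.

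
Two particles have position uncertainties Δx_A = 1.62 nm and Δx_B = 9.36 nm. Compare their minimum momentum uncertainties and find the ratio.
Particle A has the larger minimum momentum uncertainty, by a factor of 5.78.

For each particle, the minimum momentum uncertainty is Δp_min = ℏ/(2Δx):

Particle A: Δp_A = ℏ/(2×1.620e-09 m) = 3.255e-26 kg·m/s
Particle B: Δp_B = ℏ/(2×9.360e-09 m) = 5.633e-27 kg·m/s

Ratio: Δp_A/Δp_B = 5.78

Since Δp_min ∝ 1/Δx, the particle with smaller position uncertainty (A) has larger momentum uncertainty.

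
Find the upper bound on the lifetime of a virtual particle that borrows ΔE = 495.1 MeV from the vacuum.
6.647 × 10^-25 s

Using the energy-time uncertainty principle:
ΔEΔt ≥ ℏ/2

For a virtual particle borrowing energy ΔE, the maximum lifetime is:
Δt_max = ℏ/(2ΔE)

Converting energy:
ΔE = 495.1 MeV = 7.932e-11 J

Δt_max = (1.055e-34 J·s) / (2 × 7.932e-11 J)
Δt_max = 6.647e-25 s = 6.647 × 10^-25 s

Virtual particles with higher borrowed energy exist for shorter times.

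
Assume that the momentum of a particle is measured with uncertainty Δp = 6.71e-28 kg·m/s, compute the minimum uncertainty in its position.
78.582 nm

Using the Heisenberg uncertainty principle:
ΔxΔp ≥ ℏ/2

The minimum uncertainty in position is:
Δx_min = ℏ/(2Δp)
Δx_min = (1.055e-34 J·s) / (2 × 6.710e-28 kg·m/s)
Δx_min = 7.858e-08 m = 78.582 nm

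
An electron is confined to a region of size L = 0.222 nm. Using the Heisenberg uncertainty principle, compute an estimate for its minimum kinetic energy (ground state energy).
193.267 meV

Using the uncertainty principle to estimate ground state energy:

1. The position uncertainty is approximately the confinement size:
   Δx ≈ L = 2.220e-10 m

2. From ΔxΔp ≥ ℏ/2, the minimum momentum uncertainty is:
   Δp ≈ ℏ/(2L) = 2.375e-25 kg·m/s

3. The kinetic energy is approximately:
   KE ≈ (Δp)²/(2m) = (2.375e-25)²/(2 × 9.109e-31 kg)
   KE ≈ 3.096e-20 J = 193.267 meV

This is an order-of-magnitude estimate of the ground state energy.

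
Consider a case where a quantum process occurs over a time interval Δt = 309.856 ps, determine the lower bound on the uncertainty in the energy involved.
1.062 μeV

Using the energy-time uncertainty principle:
ΔEΔt ≥ ℏ/2

The minimum uncertainty in energy is:
ΔE_min = ℏ/(2Δt)
ΔE_min = (1.055e-34 J·s) / (2 × 3.099e-10 s)
ΔE_min = 1.702e-25 J = 1.062 μeV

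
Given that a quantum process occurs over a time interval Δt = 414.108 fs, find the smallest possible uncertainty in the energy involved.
794.735 μeV

Using the energy-time uncertainty principle:
ΔEΔt ≥ ℏ/2

The minimum uncertainty in energy is:
ΔE_min = ℏ/(2Δt)
ΔE_min = (1.055e-34 J·s) / (2 × 4.141e-13 s)
ΔE_min = 1.273e-22 J = 794.735 μeV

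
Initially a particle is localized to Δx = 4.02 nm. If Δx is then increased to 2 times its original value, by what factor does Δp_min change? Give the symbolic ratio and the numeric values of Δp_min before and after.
Original Δp_min = 1.312 × 10^-26 kg·m/s; new Δp'_min = 6.558 × 10^-27 kg·m/s; ratio Δp'_min/Δp_min = 1/2.

From the uncertainty principle ΔxΔp ≥ ℏ/2, the minimum momentum uncertainty is Δp_min = ℏ/(2Δx).

Original (Δx = 4.02 nm = 4.020e-09 m):
Δp_min = (1.055e-34 J·s)/(2 × 4.020e-09 m) = 1.312e-26 kg·m/s

When Δx → 2Δx:
Δp'_min = ℏ/(2 × 2Δx) = (1/2) × ℏ/(2Δx) = (1/2) × Δp_min
Δp'_min = 1/2 × 1.312e-26 kg·m/s = 6.558e-27 kg·m/s

Since Δp_min ∝ 1/Δx, when Δx is increased to 2 times its original value, Δp_min decreases to 1/2 of its original value.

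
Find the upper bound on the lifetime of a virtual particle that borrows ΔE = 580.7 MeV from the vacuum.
5.667 × 10^-25 s

Using the energy-time uncertainty principle:
ΔEΔt ≥ ℏ/2

For a virtual particle borrowing energy ΔE, the maximum lifetime is:
Δt_max = ℏ/(2ΔE)

Converting energy:
ΔE = 580.7 MeV = 9.304e-11 J

Δt_max = (1.055e-34 J·s) / (2 × 9.304e-11 J)
Δt_max = 5.667e-25 s = 5.667 × 10^-25 s

Virtual particles with higher borrowed energy exist for shorter times.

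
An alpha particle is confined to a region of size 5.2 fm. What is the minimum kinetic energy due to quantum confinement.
48.292 keV

Using the uncertainty principle:

1. Position uncertainty: Δx ≈ 5.200e-15 m
2. Minimum momentum uncertainty: Δp = ℏ/(2Δx) = 1.014e-20 kg·m/s
3. Minimum kinetic energy:
   KE = (Δp)²/(2m) = (1.014e-20)²/(2 × 6.645e-27 kg)
   KE = 7.737e-15 J = 48.292 keV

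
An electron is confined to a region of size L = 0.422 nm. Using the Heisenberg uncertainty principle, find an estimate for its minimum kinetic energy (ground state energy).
53.486 meV

Using the uncertainty principle to estimate ground state energy:

1. The position uncertainty is approximately the confinement size:
   Δx ≈ L = 4.220e-10 m

2. From ΔxΔp ≥ ℏ/2, the minimum momentum uncertainty is:
   Δp ≈ ℏ/(2L) = 1.249e-25 kg·m/s

3. The kinetic energy is approximately:
   KE ≈ (Δp)²/(2m) = (1.249e-25)²/(2 × 9.109e-31 kg)
   KE ≈ 8.569e-21 J = 53.486 meV

This is an order-of-magnitude estimate of the ground state energy.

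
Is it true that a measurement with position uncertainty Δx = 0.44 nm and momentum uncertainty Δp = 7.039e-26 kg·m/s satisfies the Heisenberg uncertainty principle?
No, it violates the uncertainty principle (impossible measurement).

Calculate the product ΔxΔp:
ΔxΔp = (4.400e-10 m) × (7.039e-26 kg·m/s)
ΔxΔp = 3.097e-35 J·s

Compare to the minimum allowed value ℏ/2:
ℏ/2 = 5.273e-35 J·s

Since ΔxΔp = 3.097e-35 J·s < 5.273e-35 J·s = ℏ/2,
the measurement violates the uncertainty principle.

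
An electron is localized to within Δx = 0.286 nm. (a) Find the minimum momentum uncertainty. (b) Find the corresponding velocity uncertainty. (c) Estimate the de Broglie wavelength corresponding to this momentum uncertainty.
(a) Δp_min = 1.844 × 10^-25 kg·m/s
(b) Δv_min = 202.391 km/s
(c) λ_dB = 3.594 nm

Step-by-step:

(a) From the uncertainty principle:
Δp_min = ℏ/(2Δx) = (1.055e-34 J·s)/(2 × 2.860e-10 m) = 1.844e-25 kg·m/s

(b) The velocity uncertainty:
Δv = Δp/m = (1.844e-25 kg·m/s)/(9.109e-31 kg) = 2.024e+05 m/s = 202.391 km/s

(c) The de Broglie wavelength for this momentum:
λ = h/p = (6.626e-34 J·s)/(1.844e-25 kg·m/s) = 3.594e-09 m = 3.594 nm

Note: The de Broglie wavelength is comparable to the localization size, as expected from wave-particle duality.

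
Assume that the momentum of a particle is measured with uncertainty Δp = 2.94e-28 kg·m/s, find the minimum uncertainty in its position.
179.349 nm

Using the Heisenberg uncertainty principle:
ΔxΔp ≥ ℏ/2

The minimum uncertainty in position is:
Δx_min = ℏ/(2Δp)
Δx_min = (1.055e-34 J·s) / (2 × 2.940e-28 kg·m/s)
Δx_min = 1.793e-07 m = 179.349 nm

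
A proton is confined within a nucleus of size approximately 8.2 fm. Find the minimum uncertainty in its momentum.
6.430 × 10^-21 kg·m/s

Using the Heisenberg uncertainty principle:
ΔxΔp ≥ ℏ/2

With Δx ≈ L = 8.200e-15 m (the confinement size):
Δp_min = ℏ/(2Δx)
Δp_min = (1.055e-34 J·s) / (2 × 8.200e-15 m)
Δp_min = 6.430e-21 kg·m/s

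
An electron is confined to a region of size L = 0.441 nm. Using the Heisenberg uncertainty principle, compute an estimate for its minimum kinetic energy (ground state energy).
48.976 meV

Using the uncertainty principle to estimate ground state energy:

1. The position uncertainty is approximately the confinement size:
   Δx ≈ L = 4.410e-10 m

2. From ΔxΔp ≥ ℏ/2, the minimum momentum uncertainty is:
   Δp ≈ ℏ/(2L) = 1.196e-25 kg·m/s

3. The kinetic energy is approximately:
   KE ≈ (Δp)²/(2m) = (1.196e-25)²/(2 × 9.109e-31 kg)
   KE ≈ 7.847e-21 J = 48.976 meV

This is an order-of-magnitude estimate of the ground state energy.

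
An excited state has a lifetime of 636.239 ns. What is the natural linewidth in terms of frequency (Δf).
125.075 kHz

Using the energy-time uncertainty principle and E = hf:
ΔEΔt ≥ ℏ/2
hΔf·Δt ≥ ℏ/2

The minimum frequency uncertainty is:
Δf = ℏ/(2hτ) = 1/(4πτ)
Δf = 1/(4π × 6.362e-07 s)
Δf = 1.251e+05 Hz = 125.075 kHz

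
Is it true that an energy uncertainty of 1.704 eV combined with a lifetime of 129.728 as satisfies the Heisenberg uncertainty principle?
No, it violates the uncertainty relation.

Calculate the product ΔEΔt:
ΔE = 1.704 eV = 2.730e-19 J
ΔEΔt = (2.730e-19 J) × (1.297e-16 s)
ΔEΔt = 3.542e-35 J·s

Compare to the minimum allowed value ℏ/2:
ℏ/2 = 5.273e-35 J·s

Since ΔEΔt = 3.542e-35 J·s < 5.273e-35 J·s = ℏ/2,
this violates the uncertainty relation.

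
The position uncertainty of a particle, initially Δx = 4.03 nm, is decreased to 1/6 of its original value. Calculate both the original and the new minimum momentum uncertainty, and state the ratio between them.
Original Δp_min = 1.308 × 10^-26 kg·m/s; new Δp'_min = 7.850 × 10^-26 kg·m/s; ratio Δp'_min/Δp_min = 6.

From the uncertainty principle ΔxΔp ≥ ℏ/2, the minimum momentum uncertainty is Δp_min = ℏ/(2Δx).

Original (Δx = 4.03 nm = 4.030e-09 m):
Δp_min = (1.055e-34 J·s)/(2 × 4.030e-09 m) = 1.308e-26 kg·m/s

When Δx → (1/6)Δx:
Δp'_min = ℏ/(2 × (1/6)Δx) = 6 × ℏ/(2Δx) = 6 × Δp_min
Δp'_min = 6 × 1.308e-26 kg·m/s = 7.850e-26 kg·m/s

Since Δp_min ∝ 1/Δx, when Δx is decreased to 1/6 of its original value, Δp_min increases to 6 times its original value.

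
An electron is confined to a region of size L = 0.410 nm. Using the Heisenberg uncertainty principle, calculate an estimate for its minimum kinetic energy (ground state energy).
56.662 meV

Using the uncertainty principle to estimate ground state energy:

1. The position uncertainty is approximately the confinement size:
   Δx ≈ L = 4.100e-10 m

2. From ΔxΔp ≥ ℏ/2, the minimum momentum uncertainty is:
   Δp ≈ ℏ/(2L) = 1.286e-25 kg·m/s

3. The kinetic energy is approximately:
   KE ≈ (Δp)²/(2m) = (1.286e-25)²/(2 × 9.109e-31 kg)
   KE ≈ 9.078e-21 J = 56.662 meV

This is an order-of-magnitude estimate of the ground state energy.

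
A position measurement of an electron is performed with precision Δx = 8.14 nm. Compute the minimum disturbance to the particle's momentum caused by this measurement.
6.478 × 10^-27 kg·m/s

The uncertainty principle implies that measuring position disturbs momentum:
ΔxΔp ≥ ℏ/2

When we measure position with precision Δx, we necessarily introduce a momentum uncertainty:
Δp ≥ ℏ/(2Δx)
Δp_min = (1.055e-34 J·s) / (2 × 8.140e-09 m)
Δp_min = 6.478e-27 kg·m/s

The more precisely we measure position, the greater the momentum disturbance.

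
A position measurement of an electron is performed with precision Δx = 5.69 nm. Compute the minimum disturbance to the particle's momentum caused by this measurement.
9.267 × 10^-27 kg·m/s

The uncertainty principle implies that measuring position disturbs momentum:
ΔxΔp ≥ ℏ/2

When we measure position with precision Δx, we necessarily introduce a momentum uncertainty:
Δp ≥ ℏ/(2Δx)
Δp_min = (1.055e-34 J·s) / (2 × 5.690e-09 m)
Δp_min = 9.267e-27 kg·m/s

The more precisely we measure position, the greater the momentum disturbance.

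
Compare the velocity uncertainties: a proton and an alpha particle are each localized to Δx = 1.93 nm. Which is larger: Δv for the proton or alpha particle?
The proton has the larger minimum velocity uncertainty, by a ratio of 4.0.

For both particles, Δp_min = ℏ/(2Δx) = 2.732e-26 kg·m/s (same for both).

The velocity uncertainty is Δv = Δp/m:
- proton: Δv = 2.732e-26 / 1.673e-27 = 1.633e+01 m/s = 16.334 m/s
- alpha particle: Δv = 2.732e-26 / 6.645e-27 = 4.112e+00 m/s = 4.112 m/s

Ratio: 1.633e+01 / 4.112e+00 = 4.0

The lighter particle has larger velocity uncertainty because Δv ∝ 1/m.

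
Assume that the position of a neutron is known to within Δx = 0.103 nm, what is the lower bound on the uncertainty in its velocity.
305.642 m/s

Using the Heisenberg uncertainty principle and Δp = mΔv:
ΔxΔp ≥ ℏ/2
Δx(mΔv) ≥ ℏ/2

The minimum uncertainty in velocity is:
Δv_min = ℏ/(2mΔx)
Δv_min = (1.055e-34 J·s) / (2 × 1.675e-27 kg × 1.030e-10 m)
Δv_min = 3.056e+02 m/s = 305.642 m/s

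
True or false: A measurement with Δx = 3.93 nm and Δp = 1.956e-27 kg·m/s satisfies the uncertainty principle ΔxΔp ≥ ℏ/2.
No, it violates the uncertainty principle (impossible measurement).

Calculate the product ΔxΔp:
ΔxΔp = (3.930e-09 m) × (1.956e-27 kg·m/s)
ΔxΔp = 7.687e-36 J·s

Compare to the minimum allowed value ℏ/2:
ℏ/2 = 5.273e-35 J·s

Since ΔxΔp = 7.687e-36 J·s < 5.273e-35 J·s = ℏ/2,
the measurement violates the uncertainty principle.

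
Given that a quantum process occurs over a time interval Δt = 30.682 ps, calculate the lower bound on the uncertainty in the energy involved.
10.726 μeV

Using the energy-time uncertainty principle:
ΔEΔt ≥ ℏ/2

The minimum uncertainty in energy is:
ΔE_min = ℏ/(2Δt)
ΔE_min = (1.055e-34 J·s) / (2 × 3.068e-11 s)
ΔE_min = 1.719e-24 J = 10.726 μeV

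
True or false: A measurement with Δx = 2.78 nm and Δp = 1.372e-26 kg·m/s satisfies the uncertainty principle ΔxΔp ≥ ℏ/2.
No, it violates the uncertainty principle (impossible measurement).

Calculate the product ΔxΔp:
ΔxΔp = (2.780e-09 m) × (1.372e-26 kg·m/s)
ΔxΔp = 3.814e-35 J·s

Compare to the minimum allowed value ℏ/2:
ℏ/2 = 5.273e-35 J·s

Since ΔxΔp = 3.814e-35 J·s < 5.273e-35 J·s = ℏ/2,
the measurement violates the uncertainty principle.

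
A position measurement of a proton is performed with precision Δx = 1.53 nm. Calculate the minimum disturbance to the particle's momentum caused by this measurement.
3.446 × 10^-26 kg·m/s

The uncertainty principle implies that measuring position disturbs momentum:
ΔxΔp ≥ ℏ/2

When we measure position with precision Δx, we necessarily introduce a momentum uncertainty:
Δp ≥ ℏ/(2Δx)
Δp_min = (1.055e-34 J·s) / (2 × 1.530e-09 m)
Δp_min = 3.446e-26 kg·m/s

The more precisely we measure position, the greater the momentum disturbance.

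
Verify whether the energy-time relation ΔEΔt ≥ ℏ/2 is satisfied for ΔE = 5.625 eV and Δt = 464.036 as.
Yes, it satisfies the uncertainty relation.

Calculate the product ΔEΔt:
ΔE = 5.625 eV = 9.012e-19 J
ΔEΔt = (9.012e-19 J) × (4.640e-16 s)
ΔEΔt = 4.182e-34 J·s

Compare to the minimum allowed value ℏ/2:
ℏ/2 = 5.273e-35 J·s

Since ΔEΔt = 4.182e-34 J·s ≥ 5.273e-35 J·s = ℏ/2,
this satisfies the uncertainty relation.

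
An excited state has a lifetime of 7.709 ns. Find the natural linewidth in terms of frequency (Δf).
10.323 MHz

Using the energy-time uncertainty principle and E = hf:
ΔEΔt ≥ ℏ/2
hΔf·Δt ≥ ℏ/2

The minimum frequency uncertainty is:
Δf = ℏ/(2hτ) = 1/(4πτ)
Δf = 1/(4π × 7.709e-09 s)
Δf = 1.032e+07 Hz = 10.323 MHz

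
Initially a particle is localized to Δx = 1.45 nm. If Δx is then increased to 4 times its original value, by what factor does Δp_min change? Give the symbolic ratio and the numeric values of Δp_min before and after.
Original Δp_min = 3.636 × 10^-26 kg·m/s; new Δp'_min = 9.091 × 10^-27 kg·m/s; ratio Δp'_min/Δp_min = 1/4.

From the uncertainty principle ΔxΔp ≥ ℏ/2, the minimum momentum uncertainty is Δp_min = ℏ/(2Δx).

Original (Δx = 1.45 nm = 1.450e-09 m):
Δp_min = (1.055e-34 J·s)/(2 × 1.450e-09 m) = 3.636e-26 kg·m/s

When Δx → 4Δx:
Δp'_min = ℏ/(2 × 4Δx) = (1/4) × ℏ/(2Δx) = (1/4) × Δp_min
Δp'_min = 1/4 × 3.636e-26 kg·m/s = 9.091e-27 kg·m/s

Since Δp_min ∝ 1/Δx, when Δx is increased to 4 times its original value, Δp_min decreases to 1/4 of its original value.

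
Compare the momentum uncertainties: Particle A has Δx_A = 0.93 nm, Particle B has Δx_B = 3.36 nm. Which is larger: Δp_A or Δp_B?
Particle A has the larger minimum momentum uncertainty, by a factor of 3.61.

For each particle, the minimum momentum uncertainty is Δp_min = ℏ/(2Δx):

Particle A: Δp_A = ℏ/(2×9.300e-10 m) = 5.670e-26 kg·m/s
Particle B: Δp_B = ℏ/(2×3.360e-09 m) = 1.569e-26 kg·m/s

Ratio: Δp_A/Δp_B = 3.61

Since Δp_min ∝ 1/Δx, the particle with smaller position uncertainty (A) has larger momentum uncertainty.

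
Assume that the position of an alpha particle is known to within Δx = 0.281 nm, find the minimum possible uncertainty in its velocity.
28.240 m/s

Using the Heisenberg uncertainty principle and Δp = mΔv:
ΔxΔp ≥ ℏ/2
Δx(mΔv) ≥ ℏ/2

The minimum uncertainty in velocity is:
Δv_min = ℏ/(2mΔx)
Δv_min = (1.055e-34 J·s) / (2 × 6.645e-27 kg × 2.810e-10 m)
Δv_min = 2.824e+01 m/s = 28.240 m/s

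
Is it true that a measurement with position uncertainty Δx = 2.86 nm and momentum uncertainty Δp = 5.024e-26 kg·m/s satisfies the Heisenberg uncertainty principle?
Yes, it satisfies the uncertainty principle.

Calculate the product ΔxΔp:
ΔxΔp = (2.860e-09 m) × (5.024e-26 kg·m/s)
ΔxΔp = 1.437e-34 J·s

Compare to the minimum allowed value ℏ/2:
ℏ/2 = 5.273e-35 J·s

Since ΔxΔp = 1.437e-34 J·s ≥ 5.273e-35 J·s = ℏ/2,
the measurement satisfies the uncertainty principle.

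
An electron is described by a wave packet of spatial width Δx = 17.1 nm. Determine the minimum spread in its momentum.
3.084 × 10^-27 kg·m/s

For a wave packet, the spatial width Δx and momentum spread Δp are related by the uncertainty principle:
ΔxΔp ≥ ℏ/2

The minimum momentum spread is:
Δp_min = ℏ/(2Δx)
Δp_min = (1.055e-34 J·s) / (2 × 1.710e-08 m)
Δp_min = 3.084e-27 kg·m/s

A wave packet cannot have both a well-defined position and well-defined momentum.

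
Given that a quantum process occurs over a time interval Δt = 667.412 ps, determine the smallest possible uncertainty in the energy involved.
493.108 neV

Using the energy-time uncertainty principle:
ΔEΔt ≥ ℏ/2

The minimum uncertainty in energy is:
ΔE_min = ℏ/(2Δt)
ΔE_min = (1.055e-34 J·s) / (2 × 6.674e-10 s)
ΔE_min = 7.900e-26 J = 493.108 neV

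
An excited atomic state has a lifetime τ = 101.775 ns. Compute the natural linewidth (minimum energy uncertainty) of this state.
3.234 neV

Using the energy-time uncertainty principle:
ΔEΔt ≥ ℏ/2

The lifetime τ represents the time uncertainty Δt.
The natural linewidth (minimum energy uncertainty) is:

ΔE = ℏ/(2τ)
ΔE = (1.055e-34 J·s) / (2 × 1.018e-07 s)
ΔE = 5.181e-28 J = 3.234 neV

This natural linewidth limits the precision of spectroscopic measurements.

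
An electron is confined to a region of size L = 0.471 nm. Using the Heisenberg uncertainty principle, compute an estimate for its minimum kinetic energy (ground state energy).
42.936 meV

Using the uncertainty principle to estimate ground state energy:

1. The position uncertainty is approximately the confinement size:
   Δx ≈ L = 4.710e-10 m

2. From ΔxΔp ≥ ℏ/2, the minimum momentum uncertainty is:
   Δp ≈ ℏ/(2L) = 1.120e-25 kg·m/s

3. The kinetic energy is approximately:
   KE ≈ (Δp)²/(2m) = (1.120e-25)²/(2 × 9.109e-31 kg)
   KE ≈ 6.879e-21 J = 42.936 meV

This is an order-of-magnitude estimate of the ground state energy.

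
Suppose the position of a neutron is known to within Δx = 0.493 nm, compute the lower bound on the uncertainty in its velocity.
63.856 m/s

Using the Heisenberg uncertainty principle and Δp = mΔv:
ΔxΔp ≥ ℏ/2
Δx(mΔv) ≥ ℏ/2

The minimum uncertainty in velocity is:
Δv_min = ℏ/(2mΔx)
Δv_min = (1.055e-34 J·s) / (2 × 1.675e-27 kg × 4.930e-10 m)
Δv_min = 6.386e+01 m/s = 63.856 m/s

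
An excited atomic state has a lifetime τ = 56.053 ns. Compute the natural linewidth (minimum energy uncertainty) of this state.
5.871 neV

Using the energy-time uncertainty principle:
ΔEΔt ≥ ℏ/2

The lifetime τ represents the time uncertainty Δt.
The natural linewidth (minimum energy uncertainty) is:

ΔE = ℏ/(2τ)
ΔE = (1.055e-34 J·s) / (2 × 5.605e-08 s)
ΔE = 9.407e-28 J = 5.871 neV

This natural linewidth limits the precision of spectroscopic measurements.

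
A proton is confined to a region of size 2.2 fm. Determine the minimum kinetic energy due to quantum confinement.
1.072 MeV

Using the uncertainty principle:

1. Position uncertainty: Δx ≈ 2.200e-15 m
2. Minimum momentum uncertainty: Δp = ℏ/(2Δx) = 2.397e-20 kg·m/s
3. Minimum kinetic energy:
   KE = (Δp)²/(2m) = (2.397e-20)²/(2 × 1.673e-27 kg)
   KE = 1.717e-13 J = 1.072 MeV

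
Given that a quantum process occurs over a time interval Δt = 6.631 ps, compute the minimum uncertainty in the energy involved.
49.631 μeV

Using the energy-time uncertainty principle:
ΔEΔt ≥ ℏ/2

The minimum uncertainty in energy is:
ΔE_min = ℏ/(2Δt)
ΔE_min = (1.055e-34 J·s) / (2 × 6.631e-12 s)
ΔE_min = 7.952e-24 J = 49.631 μeV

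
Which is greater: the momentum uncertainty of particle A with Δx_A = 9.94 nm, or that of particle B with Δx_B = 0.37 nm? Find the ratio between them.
Particle B has the larger minimum momentum uncertainty, by a factor of 26.86.

For each particle, the minimum momentum uncertainty is Δp_min = ℏ/(2Δx):

Particle A: Δp_A = ℏ/(2×9.940e-09 m) = 5.305e-27 kg·m/s
Particle B: Δp_B = ℏ/(2×3.700e-10 m) = 1.425e-25 kg·m/s

Ratio: Δp_B/Δp_A = 26.86

Since Δp_min ∝ 1/Δx, the particle with smaller position uncertainty (B) has larger momentum uncertainty.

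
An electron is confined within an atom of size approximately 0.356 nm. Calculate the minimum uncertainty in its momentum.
1.481 × 10^-25 kg·m/s

Using the Heisenberg uncertainty principle:
ΔxΔp ≥ ℏ/2

With Δx ≈ L = 3.560e-10 m (the confinement size):
Δp_min = ℏ/(2Δx)
Δp_min = (1.055e-34 J·s) / (2 × 3.560e-10 m)
Δp_min = 1.481e-25 kg·m/s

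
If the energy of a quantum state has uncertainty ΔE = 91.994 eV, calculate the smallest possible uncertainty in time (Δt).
3.577 as

Using the energy-time uncertainty principle:
ΔEΔt ≥ ℏ/2

The minimum uncertainty in time is:
Δt_min = ℏ/(2ΔE)
Δt_min = (1.055e-34 J·s) / (2 × 1.474e-17 J)
Δt_min = 3.577e-18 s = 3.577 as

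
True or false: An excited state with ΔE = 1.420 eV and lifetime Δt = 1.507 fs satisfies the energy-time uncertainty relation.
Yes, it satisfies the uncertainty relation.

Calculate the product ΔEΔt:
ΔE = 1.420 eV = 2.275e-19 J
ΔEΔt = (2.275e-19 J) × (1.507e-15 s)
ΔEΔt = 3.429e-34 J·s

Compare to the minimum allowed value ℏ/2:
ℏ/2 = 5.273e-35 J·s

Since ΔEΔt = 3.429e-34 J·s ≥ 5.273e-35 J·s = ℏ/2,
this satisfies the uncertainty relation.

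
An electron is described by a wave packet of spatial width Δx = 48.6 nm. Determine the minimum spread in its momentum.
1.085 × 10^-27 kg·m/s

For a wave packet, the spatial width Δx and momentum spread Δp are related by the uncertainty principle:
ΔxΔp ≥ ℏ/2

The minimum momentum spread is:
Δp_min = ℏ/(2Δx)
Δp_min = (1.055e-34 J·s) / (2 × 4.860e-08 m)
Δp_min = 1.085e-27 kg·m/s

A wave packet cannot have both a well-defined position and well-defined momentum.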